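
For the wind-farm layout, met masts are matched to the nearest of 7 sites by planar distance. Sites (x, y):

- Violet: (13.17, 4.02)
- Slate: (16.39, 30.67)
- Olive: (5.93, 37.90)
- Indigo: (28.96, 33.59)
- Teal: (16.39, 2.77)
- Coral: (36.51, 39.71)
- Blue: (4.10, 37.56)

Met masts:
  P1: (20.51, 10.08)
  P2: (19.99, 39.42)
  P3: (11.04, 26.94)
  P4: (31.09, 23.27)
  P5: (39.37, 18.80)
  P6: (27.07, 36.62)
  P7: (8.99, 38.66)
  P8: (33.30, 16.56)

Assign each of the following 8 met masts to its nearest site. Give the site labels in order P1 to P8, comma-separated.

P1 → Teal (d²=70.41)
P2 → Slate (d²=89.52)
P3 → Slate (d²=42.54)
P4 → Indigo (d²=111.04)
P5 → Indigo (d²=327.11)
P6 → Indigo (d²=12.75)
P7 → Olive (d²=9.94)
P8 → Indigo (d²=308.86)

Teal, Slate, Slate, Indigo, Indigo, Indigo, Olive, Indigo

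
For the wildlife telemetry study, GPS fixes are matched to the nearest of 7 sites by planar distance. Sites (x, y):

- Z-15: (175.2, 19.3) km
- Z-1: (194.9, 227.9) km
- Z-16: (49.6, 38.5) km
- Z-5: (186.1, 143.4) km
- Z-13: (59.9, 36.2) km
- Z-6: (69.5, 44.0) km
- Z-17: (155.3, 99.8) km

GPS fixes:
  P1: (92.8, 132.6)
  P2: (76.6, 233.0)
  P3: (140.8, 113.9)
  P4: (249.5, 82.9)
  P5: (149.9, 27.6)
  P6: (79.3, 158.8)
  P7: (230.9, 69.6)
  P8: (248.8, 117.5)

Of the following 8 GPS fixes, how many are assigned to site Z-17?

P1 → Z-17
P2 → Z-1
P3 → Z-17
P4 → Z-5
P5 → Z-15
P6 → Z-17
P7 → Z-15
P8 → Z-5
3 of the 8 go to Z-17.

3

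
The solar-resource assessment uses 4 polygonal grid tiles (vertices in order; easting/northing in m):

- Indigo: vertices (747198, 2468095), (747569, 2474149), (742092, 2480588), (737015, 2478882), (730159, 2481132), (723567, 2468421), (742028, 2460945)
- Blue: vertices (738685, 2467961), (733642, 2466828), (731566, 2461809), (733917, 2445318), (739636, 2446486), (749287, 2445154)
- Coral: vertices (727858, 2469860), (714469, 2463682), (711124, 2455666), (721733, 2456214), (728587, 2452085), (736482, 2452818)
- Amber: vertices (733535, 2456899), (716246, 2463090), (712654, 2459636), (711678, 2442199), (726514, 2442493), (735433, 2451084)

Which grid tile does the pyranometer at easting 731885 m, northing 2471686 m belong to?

Cast a ray rightward from (731885, 2471686). For each polygon, the edges (by vertex number in listed order) whose endpoints lie on opposite sides of northing = 2471686, where each meets that height, and whether that is right or left of the point:
Indigo: 1–2 at easting≈747418.1 (right), 5–6 at easting≈725260.2 (left) → 1 crossing.
Blue: no edge straddles that height → 0 crossings.
Coral: no edge straddles that height → 0 crossings.
Amber: no edge straddles that height → 0 crossings.
Only Indigo has an odd count, so the point is inside Indigo.

Indigo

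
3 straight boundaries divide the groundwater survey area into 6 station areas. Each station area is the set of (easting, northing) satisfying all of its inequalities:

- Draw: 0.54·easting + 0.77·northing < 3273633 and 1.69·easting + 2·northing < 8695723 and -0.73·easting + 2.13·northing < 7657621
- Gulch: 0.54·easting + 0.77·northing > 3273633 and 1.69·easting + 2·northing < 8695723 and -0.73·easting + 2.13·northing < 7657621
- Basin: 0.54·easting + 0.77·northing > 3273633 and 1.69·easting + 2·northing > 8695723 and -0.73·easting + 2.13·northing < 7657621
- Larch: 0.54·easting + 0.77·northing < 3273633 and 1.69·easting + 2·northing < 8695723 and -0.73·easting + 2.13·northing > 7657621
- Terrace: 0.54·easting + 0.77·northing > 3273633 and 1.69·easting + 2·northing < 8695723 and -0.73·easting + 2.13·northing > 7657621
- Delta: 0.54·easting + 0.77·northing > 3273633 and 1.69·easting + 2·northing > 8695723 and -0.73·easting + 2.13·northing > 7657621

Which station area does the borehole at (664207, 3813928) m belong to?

Basin

0.54·664207 + 0.77·3813928 = 3295396.340, which is > 3273633
1.69·664207 + 2·3813928 = 8750365.830, which is > 8695723
-0.73·664207 + 2.13·3813928 = 7638795.530, which is < 7657621
This sign pattern matches Basin.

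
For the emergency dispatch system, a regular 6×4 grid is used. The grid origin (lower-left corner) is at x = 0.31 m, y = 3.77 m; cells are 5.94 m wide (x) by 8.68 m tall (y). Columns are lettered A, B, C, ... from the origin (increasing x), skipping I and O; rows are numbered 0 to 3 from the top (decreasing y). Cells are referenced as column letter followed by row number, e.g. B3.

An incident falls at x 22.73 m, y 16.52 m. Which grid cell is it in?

Column index: ⌊(22.73 − 0.31) / 5.94⌋ = ⌊3.774⌋ = 3 → column D
Row offset from origin: ⌊(16.52 − 3.77) / 8.68⌋ = ⌊1.469⌋ = 1 → row 2 (counted from top)

D2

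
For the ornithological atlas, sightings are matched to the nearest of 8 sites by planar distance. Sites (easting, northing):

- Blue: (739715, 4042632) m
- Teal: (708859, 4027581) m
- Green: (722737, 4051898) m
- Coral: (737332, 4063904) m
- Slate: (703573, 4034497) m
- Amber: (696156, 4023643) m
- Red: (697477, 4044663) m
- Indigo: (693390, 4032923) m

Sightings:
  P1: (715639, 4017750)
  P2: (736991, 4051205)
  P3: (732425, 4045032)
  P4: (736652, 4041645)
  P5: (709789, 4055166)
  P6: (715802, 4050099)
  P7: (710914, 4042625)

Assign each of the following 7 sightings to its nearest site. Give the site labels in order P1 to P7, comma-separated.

Teal, Blue, Blue, Blue, Green, Green, Slate

P1 → Teal (d²=142616961.00)
P2 → Blue (d²=80916505.00)
P3 → Blue (d²=58904100.00)
P4 → Blue (d²=10356138.00)
P5 → Green (d²=178330528.00)
P6 → Green (d²=51330626.00)
P7 → Slate (d²=119954665.00)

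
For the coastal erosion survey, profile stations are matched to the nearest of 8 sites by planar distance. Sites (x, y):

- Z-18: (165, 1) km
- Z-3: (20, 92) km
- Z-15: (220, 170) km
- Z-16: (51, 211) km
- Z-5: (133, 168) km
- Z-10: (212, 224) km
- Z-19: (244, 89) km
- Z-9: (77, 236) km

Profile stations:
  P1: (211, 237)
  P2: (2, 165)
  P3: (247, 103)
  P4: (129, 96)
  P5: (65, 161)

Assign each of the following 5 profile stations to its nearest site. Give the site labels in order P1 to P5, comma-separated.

Z-10, Z-16, Z-19, Z-5, Z-16

P1 → Z-10 (d²=170.00)
P2 → Z-16 (d²=4517.00)
P3 → Z-19 (d²=205.00)
P4 → Z-5 (d²=5200.00)
P5 → Z-16 (d²=2696.00)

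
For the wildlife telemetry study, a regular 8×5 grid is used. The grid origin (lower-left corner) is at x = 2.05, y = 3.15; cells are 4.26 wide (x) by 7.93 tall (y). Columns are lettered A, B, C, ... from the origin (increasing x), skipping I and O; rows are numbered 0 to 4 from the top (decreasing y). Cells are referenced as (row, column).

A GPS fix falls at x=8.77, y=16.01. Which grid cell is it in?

(3, B)

Column index: ⌊(8.77 − 2.05) / 4.26⌋ = ⌊1.577⌋ = 1 → column B
Row offset from origin: ⌊(16.01 − 3.15) / 7.93⌋ = ⌊1.622⌋ = 1 → row 3 (counted from top)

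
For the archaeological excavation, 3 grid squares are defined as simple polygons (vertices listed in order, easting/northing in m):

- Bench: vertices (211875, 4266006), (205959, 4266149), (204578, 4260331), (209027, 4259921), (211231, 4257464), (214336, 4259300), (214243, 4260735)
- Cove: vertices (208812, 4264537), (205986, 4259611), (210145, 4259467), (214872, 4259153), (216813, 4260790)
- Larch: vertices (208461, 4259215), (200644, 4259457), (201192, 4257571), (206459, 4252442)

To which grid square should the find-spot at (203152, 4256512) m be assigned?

Larch

Cast a ray rightward from (203152, 4256512). For each polygon, the edges (by vertex number in listed order) whose endpoints lie on opposite sides of northing = 4256512, where each meets that height, and whether that is right or left of the point:
Bench: no edge straddles that height → 0 crossings.
Cove: no edge straddles that height → 0 crossings.
Larch: 3–4 at easting≈202279.5 (left), 4–1 at easting≈207662.0 (right) → 1 crossing.
Only Larch has an odd count, so the point is inside Larch.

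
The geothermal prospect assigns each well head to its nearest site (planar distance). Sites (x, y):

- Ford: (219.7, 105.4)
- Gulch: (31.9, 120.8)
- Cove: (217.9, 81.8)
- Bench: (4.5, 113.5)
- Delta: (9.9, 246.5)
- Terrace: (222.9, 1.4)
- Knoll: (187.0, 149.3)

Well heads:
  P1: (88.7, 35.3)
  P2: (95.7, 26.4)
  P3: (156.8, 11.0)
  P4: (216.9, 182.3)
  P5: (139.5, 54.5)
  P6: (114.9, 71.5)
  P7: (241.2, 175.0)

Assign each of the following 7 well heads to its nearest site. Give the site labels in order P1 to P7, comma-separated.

Gulch, Gulch, Terrace, Knoll, Cove, Gulch, Knoll

P1 → Gulch (d²=10536.49)
P2 → Gulch (d²=12981.80)
P3 → Terrace (d²=4461.37)
P4 → Knoll (d²=1983.01)
P5 → Cove (d²=6891.85)
P6 → Gulch (d²=9319.49)
P7 → Knoll (d²=3598.13)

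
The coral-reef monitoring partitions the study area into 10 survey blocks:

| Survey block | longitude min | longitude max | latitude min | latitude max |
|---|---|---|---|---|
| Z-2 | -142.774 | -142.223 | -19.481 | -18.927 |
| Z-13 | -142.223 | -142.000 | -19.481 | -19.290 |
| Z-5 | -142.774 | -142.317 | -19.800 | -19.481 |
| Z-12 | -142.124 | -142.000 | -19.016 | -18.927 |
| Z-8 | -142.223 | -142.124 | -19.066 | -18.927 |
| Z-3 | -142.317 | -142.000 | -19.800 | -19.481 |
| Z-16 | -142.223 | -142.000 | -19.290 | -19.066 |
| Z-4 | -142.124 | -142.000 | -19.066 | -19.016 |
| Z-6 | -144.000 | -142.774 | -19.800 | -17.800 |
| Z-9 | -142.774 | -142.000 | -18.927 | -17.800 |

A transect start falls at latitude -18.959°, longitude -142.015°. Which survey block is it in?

The point has longitude = -142.015 and latitude = -18.959.
Only Z-12 satisfies -142.124 ≤ longitude ≤ -142.000 and -19.016 ≤ latitude ≤ -18.927.

Z-12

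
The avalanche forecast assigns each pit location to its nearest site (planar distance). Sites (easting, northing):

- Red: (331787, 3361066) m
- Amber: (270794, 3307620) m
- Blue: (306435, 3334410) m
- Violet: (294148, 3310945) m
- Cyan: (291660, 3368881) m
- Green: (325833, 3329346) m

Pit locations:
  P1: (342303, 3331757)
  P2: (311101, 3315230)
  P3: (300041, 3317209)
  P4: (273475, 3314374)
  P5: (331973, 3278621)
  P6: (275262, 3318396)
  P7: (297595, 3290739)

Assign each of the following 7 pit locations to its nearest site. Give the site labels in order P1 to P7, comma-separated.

Green, Violet, Violet, Amber, Violet, Amber, Violet

P1 → Green (d²=277073821.00)
P2 → Violet (d²=305765434.00)
P3 → Violet (d²=73965145.00)
P4 → Amber (d²=52804277.00)
P5 → Violet (d²=2475571601.00)
P6 → Amber (d²=136085200.00)
P7 → Violet (d²=420164245.00)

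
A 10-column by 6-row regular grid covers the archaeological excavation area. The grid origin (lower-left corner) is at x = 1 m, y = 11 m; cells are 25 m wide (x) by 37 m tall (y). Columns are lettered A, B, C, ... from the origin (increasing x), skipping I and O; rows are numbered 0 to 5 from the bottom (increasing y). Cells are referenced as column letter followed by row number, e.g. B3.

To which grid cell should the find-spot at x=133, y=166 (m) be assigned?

Column index: ⌊(133 − 1) / 25⌋ = ⌊5.280⌋ = 5 → column F
Row offset from origin: ⌊(166 − 11) / 37⌋ = ⌊4.189⌋ = 4 → row 4

F4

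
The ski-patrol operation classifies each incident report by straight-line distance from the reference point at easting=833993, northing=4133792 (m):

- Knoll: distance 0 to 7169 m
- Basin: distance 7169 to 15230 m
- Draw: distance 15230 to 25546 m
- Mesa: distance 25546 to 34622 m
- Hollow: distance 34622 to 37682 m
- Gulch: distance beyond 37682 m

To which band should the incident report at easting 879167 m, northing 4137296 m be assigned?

Gulch

Distance = √((879167−833993)² + (4137296−4133792)²) = √(2040690276.000 + 12278016.000) = 45309.693 m.
37682 ≤ 45309.693 < ∞ → Gulch.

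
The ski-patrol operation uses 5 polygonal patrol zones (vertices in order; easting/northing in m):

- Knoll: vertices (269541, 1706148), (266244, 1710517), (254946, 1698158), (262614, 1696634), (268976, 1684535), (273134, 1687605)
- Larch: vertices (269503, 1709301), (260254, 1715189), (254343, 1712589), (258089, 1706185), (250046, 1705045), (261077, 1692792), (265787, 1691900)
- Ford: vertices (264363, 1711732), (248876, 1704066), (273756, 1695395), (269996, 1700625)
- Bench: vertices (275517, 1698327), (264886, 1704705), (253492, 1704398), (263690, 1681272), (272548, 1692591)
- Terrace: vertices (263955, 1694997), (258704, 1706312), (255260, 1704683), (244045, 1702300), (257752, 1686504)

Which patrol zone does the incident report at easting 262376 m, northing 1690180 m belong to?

Bench

Cast a ray rightward from (262376, 1690180). For each polygon, the edges (by vertex number in listed order) whose endpoints lie on opposite sides of northing = 1690180, where each meets that height, and whether that is right or left of the point:
Knoll: 4–5 at easting≈266007.7 (right), 6–1 at easting≈272635.1 (right) → 2 crossings.
Larch: no edge straddles that height → 0 crossings.
Ford: no edge straddles that height → 0 crossings.
Bench: 3–4 at easting≈259761.8 (left), 4–5 at easting≈270661.2 (right) → 1 crossing.
Terrace: 4–5 at easting≈254562.1 (left), 5–1 at easting≈260436.8 (left) → 0 crossings.
Only Bench has an odd count, so the point is inside Bench.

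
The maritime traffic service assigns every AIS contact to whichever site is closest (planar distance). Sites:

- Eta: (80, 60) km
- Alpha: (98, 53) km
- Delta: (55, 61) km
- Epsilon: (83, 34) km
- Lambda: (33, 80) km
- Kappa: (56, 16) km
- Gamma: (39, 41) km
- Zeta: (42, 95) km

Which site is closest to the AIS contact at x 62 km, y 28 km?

Squared distances to each site:
Eta: 1348.000; Alpha: 1921.000; Delta: 1138.000; Epsilon: 477.000; Lambda: 3545.000; Kappa: 180.000; Gamma: 698.000; Zeta: 4889.000.
Minimum at Kappa.

Kappa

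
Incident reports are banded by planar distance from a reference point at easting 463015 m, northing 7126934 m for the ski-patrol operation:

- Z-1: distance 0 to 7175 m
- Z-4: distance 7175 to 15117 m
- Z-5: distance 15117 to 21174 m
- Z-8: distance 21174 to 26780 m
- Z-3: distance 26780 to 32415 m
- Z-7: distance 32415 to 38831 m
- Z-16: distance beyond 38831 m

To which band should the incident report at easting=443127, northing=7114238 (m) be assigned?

Distance = √((443127−463015)² + (7114238−7126934)²) = √(395532544.000 + 161188416.000) = 23594.935 m.
21174 ≤ 23594.935 < 26780 → Z-8.

Z-8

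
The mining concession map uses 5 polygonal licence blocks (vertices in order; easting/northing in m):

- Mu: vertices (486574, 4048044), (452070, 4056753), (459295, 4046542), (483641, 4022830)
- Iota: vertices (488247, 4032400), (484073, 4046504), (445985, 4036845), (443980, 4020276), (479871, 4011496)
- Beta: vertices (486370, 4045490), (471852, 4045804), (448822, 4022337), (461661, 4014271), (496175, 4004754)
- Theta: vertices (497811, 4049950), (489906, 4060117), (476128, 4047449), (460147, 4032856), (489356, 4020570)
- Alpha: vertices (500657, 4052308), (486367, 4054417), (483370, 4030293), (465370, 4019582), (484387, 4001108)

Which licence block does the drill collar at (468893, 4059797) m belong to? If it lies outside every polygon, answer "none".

Cast a ray rightward from (468893, 4059797). For each polygon, the edges (by vertex number in listed order) whose endpoints lie on opposite sides of northing = 4059797, where each meets that height, and whether that is right or left of the point:
Mu: no edge straddles that height → 0 crossings.
Iota: no edge straddles that height → 0 crossings.
Beta: no edge straddles that height → 0 crossings.
Theta: 1–2 at easting≈490154.8 (right), 2–3 at easting≈489558.0 (right) → 2 crossings.
Alpha: no edge straddles that height → 0 crossings.
All counts are even, so the point lies outside every listed polygon.

none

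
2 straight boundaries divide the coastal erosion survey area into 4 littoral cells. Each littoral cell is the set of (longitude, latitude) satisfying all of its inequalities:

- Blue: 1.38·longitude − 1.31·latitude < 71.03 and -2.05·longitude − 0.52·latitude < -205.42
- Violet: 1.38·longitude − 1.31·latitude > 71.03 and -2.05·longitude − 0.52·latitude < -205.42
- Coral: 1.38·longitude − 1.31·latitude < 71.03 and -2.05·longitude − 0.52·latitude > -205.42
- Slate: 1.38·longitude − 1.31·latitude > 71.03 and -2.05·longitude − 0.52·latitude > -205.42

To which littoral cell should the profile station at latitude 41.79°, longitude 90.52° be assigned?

Blue

1.38·90.52 − 1.31·41.79 = 70.173, which is < 71.03
-2.05·90.52 − 0.52·41.79 = -207.297, which is < -205.42
This sign pattern matches Blue.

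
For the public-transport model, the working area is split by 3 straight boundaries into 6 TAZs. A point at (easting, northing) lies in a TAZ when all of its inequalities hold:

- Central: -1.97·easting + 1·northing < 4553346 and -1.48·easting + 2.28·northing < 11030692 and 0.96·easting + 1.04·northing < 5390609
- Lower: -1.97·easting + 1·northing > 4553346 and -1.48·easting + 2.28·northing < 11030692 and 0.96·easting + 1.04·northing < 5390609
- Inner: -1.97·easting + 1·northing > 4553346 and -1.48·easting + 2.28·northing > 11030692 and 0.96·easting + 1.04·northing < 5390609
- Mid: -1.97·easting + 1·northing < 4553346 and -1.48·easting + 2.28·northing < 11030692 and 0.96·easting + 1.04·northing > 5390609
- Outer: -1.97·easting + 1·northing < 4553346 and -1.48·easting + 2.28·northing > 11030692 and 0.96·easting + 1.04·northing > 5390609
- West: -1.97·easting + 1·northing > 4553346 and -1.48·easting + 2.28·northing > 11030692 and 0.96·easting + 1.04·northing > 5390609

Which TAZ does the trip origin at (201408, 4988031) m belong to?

Inner

-1.97·201408 + 1·4988031 = 4591257.240, which is > 4553346
-1.48·201408 + 2.28·4988031 = 11074626.840, which is > 11030692
0.96·201408 + 1.04·4988031 = 5380903.920, which is < 5390609
This sign pattern matches Inner.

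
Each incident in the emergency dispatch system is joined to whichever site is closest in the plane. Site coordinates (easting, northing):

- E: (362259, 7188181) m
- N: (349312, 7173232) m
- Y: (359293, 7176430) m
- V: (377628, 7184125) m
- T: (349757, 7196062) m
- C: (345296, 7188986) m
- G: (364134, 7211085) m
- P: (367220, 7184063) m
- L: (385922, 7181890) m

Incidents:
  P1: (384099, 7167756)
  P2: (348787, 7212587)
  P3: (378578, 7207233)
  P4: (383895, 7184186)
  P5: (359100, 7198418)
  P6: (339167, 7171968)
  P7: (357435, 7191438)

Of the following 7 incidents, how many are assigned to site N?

P1 → L
P2 → G
P3 → G
P4 → L
P5 → T
P6 → N
P7 → E
1 of the 7 goes to N.

1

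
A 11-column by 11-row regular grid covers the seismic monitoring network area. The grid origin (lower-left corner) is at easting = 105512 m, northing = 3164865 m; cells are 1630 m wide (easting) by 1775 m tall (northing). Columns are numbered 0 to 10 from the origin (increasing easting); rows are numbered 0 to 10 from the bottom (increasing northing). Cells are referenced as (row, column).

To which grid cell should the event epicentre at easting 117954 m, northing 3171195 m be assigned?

Column index: ⌊(117954 − 105512) / 1630⌋ = ⌊7.633⌋ = 7
Row offset from origin: ⌊(3171195 − 3164865) / 1775⌋ = ⌊3.566⌋ = 3 → row 3

(3, 7)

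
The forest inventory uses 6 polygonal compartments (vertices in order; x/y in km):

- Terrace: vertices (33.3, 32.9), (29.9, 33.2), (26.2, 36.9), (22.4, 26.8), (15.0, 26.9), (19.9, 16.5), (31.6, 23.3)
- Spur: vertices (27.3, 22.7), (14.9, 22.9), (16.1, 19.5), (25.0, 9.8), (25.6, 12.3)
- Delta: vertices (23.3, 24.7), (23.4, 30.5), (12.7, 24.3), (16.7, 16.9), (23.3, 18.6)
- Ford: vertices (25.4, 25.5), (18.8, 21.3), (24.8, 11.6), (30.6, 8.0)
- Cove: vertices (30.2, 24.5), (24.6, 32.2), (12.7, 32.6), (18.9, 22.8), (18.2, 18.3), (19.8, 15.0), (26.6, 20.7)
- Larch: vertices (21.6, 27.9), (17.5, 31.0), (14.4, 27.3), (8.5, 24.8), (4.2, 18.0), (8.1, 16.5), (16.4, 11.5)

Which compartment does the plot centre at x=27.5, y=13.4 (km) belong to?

Ford

Cast a ray rightward from (27.5, 13.4). For each polygon, the edges (by vertex number in listed order) whose endpoints lie on opposite sides of y = 13.4, where each meets that height, and whether that is right or left of the point:
Terrace: no edge straddles that height → 0 crossings.
Spur: 3–4 at x≈21.70 (left), 5–1 at x≈25.78 (left) → 0 crossings.
Delta: no edge straddles that height → 0 crossings.
Ford: 2–3 at x≈23.69 (left), 4–1 at x≈29.00 (right) → 1 crossing.
Cove: no edge straddles that height → 0 crossings.
Larch: 6–7 at x≈13.25 (left), 7–1 at x≈17.00 (left) → 0 crossings.
Only Ford has an odd count, so the point is inside Ford.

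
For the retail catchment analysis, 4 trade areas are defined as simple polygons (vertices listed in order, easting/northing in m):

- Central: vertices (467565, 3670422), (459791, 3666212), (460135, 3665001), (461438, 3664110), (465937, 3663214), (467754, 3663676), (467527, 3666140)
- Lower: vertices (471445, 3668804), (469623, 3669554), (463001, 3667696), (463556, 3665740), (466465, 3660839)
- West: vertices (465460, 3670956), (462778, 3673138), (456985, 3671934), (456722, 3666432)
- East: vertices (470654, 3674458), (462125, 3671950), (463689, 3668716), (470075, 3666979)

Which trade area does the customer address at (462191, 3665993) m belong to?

Central

Cast a ray rightward from (462191, 3665993). For each polygon, the edges (by vertex number in listed order) whose endpoints lie on opposite sides of northing = 3665993, where each meets that height, and whether that is right or left of the point:
Central: 2–3 at easting≈459853.2 (left), 6–7 at easting≈467540.5 (right) → 1 crossing.
Lower: 3–4 at easting≈463484.2 (right), 5–1 at easting≈469687.5 (right) → 2 crossings.
West: no edge straddles that height → 0 crossings.
East: no edge straddles that height → 0 crossings.
Only Central has an odd count, so the point is inside Central.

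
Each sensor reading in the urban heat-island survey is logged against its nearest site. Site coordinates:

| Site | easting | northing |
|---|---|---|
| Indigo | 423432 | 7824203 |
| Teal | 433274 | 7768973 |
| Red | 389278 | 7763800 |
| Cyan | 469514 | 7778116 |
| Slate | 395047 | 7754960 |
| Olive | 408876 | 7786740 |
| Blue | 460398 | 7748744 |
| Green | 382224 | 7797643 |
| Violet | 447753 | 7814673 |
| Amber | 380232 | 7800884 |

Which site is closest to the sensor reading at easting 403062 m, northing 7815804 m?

Squared distances to each site:
Indigo: 485480101.000; Teal: 3105907505.000; Red: 2894414672.000; Cyan: 5836253648.000; Slate: 3766232561.000; Olive: 878518692.000; Blue: 7784460496.000; Green: 764044165.000; Violet: 1998564642.000; Amber: 743815300.000.
Minimum at Indigo.

Indigo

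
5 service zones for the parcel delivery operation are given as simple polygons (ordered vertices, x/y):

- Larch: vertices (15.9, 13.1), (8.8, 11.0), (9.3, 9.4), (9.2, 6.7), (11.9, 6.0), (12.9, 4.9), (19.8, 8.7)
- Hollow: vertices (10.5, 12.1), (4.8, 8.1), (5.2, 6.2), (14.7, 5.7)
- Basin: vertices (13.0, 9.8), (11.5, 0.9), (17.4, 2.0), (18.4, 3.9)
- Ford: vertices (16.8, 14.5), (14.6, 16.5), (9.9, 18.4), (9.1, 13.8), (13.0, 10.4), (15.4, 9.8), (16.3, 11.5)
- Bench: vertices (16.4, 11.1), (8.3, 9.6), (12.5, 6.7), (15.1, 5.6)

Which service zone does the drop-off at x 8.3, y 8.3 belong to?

Cast a ray rightward from (8.3, 8.3). For each polygon, the edges (by vertex number in listed order) whose endpoints lie on opposite sides of y = 8.3, where each meets that height, and whether that is right or left of the point:
Larch: 3–4 at x≈9.26 (right), 6–7 at x≈19.07 (right) → 2 crossings.
Hollow: 1–2 at x≈5.09 (left), 4–1 at x≈12.99 (right) → 1 crossing.
Basin: 1–2 at x≈12.75 (right), 4–1 at x≈14.37 (right) → 2 crossings.
Ford: no edge straddles that height → 0 crossings.
Bench: 2–3 at x≈10.18 (right), 4–1 at x≈15.74 (right) → 2 crossings.
Only Hollow has an odd count, so the point is inside Hollow.

Hollow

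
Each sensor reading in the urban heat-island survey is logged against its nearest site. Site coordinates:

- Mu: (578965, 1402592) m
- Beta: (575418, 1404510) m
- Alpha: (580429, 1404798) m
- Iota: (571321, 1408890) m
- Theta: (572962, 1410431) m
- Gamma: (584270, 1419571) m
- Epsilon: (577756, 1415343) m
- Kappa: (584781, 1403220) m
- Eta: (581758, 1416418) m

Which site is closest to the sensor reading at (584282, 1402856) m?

Kappa

Squared distances to each site:
Mu: 28340185.000; Beta: 81306212.000; Alpha: 18616973.000; Iota: 204396677.000; Theta: 185523025.000; Gamma: 279391369.000; Epsilon: 198513845.000; Kappa: 381497.000; Eta: 190298420.000.
Minimum at Kappa.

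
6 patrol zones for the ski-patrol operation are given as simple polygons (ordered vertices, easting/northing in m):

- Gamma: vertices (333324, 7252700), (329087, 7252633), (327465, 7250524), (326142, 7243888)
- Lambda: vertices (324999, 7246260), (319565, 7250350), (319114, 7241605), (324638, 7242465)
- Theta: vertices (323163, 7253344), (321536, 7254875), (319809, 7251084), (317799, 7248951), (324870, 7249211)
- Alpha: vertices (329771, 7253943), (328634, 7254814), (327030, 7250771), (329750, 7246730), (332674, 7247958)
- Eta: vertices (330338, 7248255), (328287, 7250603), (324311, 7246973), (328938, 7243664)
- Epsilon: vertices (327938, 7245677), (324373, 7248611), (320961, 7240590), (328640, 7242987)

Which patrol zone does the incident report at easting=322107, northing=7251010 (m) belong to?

Cast a ray rightward from (322107, 7251010). For each polygon, the edges (by vertex number in listed order) whose endpoints lie on opposite sides of northing = 7251010, where each meets that height, and whether that is right or left of the point:
Gamma: 2–3 at easting≈327838.8 (right), 4–1 at easting≈331946.6 (right) → 2 crossings.
Lambda: no edge straddles that height → 0 crossings.
Theta: 3–4 at easting≈319739.3 (left), 5–1 at easting≈324127.0 (right) → 1 crossing.
Alpha: 2–3 at easting≈327124.8 (right), 5–1 at easting≈331193.6 (right) → 2 crossings.
Eta: no edge straddles that height → 0 crossings.
Epsilon: no edge straddles that height → 0 crossings.
Only Theta has an odd count, so the point is inside Theta.

Theta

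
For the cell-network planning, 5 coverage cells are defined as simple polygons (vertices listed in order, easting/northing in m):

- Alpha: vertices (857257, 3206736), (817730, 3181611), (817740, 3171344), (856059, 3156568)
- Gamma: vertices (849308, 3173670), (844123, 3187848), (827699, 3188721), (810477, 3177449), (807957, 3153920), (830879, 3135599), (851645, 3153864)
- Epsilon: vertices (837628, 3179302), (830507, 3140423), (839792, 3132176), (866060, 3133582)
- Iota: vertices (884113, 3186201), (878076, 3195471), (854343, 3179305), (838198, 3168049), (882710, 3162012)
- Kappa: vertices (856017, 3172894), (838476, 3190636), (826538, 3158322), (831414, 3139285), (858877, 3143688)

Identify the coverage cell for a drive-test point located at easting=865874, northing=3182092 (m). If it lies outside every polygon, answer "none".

Iota

Cast a ray rightward from (865874, 3182092). For each polygon, the edges (by vertex number in listed order) whose endpoints lie on opposite sides of northing = 3182092, where each meets that height, and whether that is right or left of the point:
Alpha: 1–2 at easting≈818486.7 (left), 4–1 at easting≈856668.5 (left) → 0 crossings.
Gamma: 1–2 at easting≈846228.0 (left), 3–4 at easting≈817570.8 (left) → 0 crossings.
Epsilon: no edge straddles that height → 0 crossings.
Iota: 2–3 at easting≈858434.5 (left), 5–1 at easting≈883874.7 (right) → 1 crossing.
Kappa: 1–2 at easting≈846923.2 (left), 2–3 at easting≈835319.5 (left) → 0 crossings.
Only Iota has an odd count, so the point is inside Iota.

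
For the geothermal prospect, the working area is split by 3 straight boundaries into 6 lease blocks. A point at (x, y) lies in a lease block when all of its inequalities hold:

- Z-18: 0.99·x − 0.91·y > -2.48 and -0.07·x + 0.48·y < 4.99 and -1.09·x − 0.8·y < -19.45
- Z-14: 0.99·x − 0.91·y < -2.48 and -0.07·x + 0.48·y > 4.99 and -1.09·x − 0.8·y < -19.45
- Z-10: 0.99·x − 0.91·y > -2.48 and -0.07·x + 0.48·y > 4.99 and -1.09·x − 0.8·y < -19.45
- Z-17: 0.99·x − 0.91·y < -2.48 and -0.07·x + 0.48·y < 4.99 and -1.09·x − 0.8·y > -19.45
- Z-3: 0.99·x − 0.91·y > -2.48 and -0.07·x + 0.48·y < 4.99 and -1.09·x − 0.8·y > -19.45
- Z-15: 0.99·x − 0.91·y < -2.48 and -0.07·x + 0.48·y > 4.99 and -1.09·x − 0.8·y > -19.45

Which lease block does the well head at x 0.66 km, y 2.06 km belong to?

0.99·0.66 − 0.91·2.06 = -1.221, which is > -2.48
-0.07·0.66 + 0.48·2.06 = 0.943, which is < 4.99
-1.09·0.66 − 0.8·2.06 = -2.367, which is > -19.45
This sign pattern matches Z-3.

Z-3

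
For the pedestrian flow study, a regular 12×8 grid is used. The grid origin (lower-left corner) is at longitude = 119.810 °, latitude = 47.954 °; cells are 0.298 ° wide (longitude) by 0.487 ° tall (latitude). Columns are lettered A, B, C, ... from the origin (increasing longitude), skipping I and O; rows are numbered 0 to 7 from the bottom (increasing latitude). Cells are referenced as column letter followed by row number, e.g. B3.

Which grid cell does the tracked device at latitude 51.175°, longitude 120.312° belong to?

B6

Column index: ⌊(120.312 − 119.810) / 0.298⌋ = ⌊1.685⌋ = 1 → column B
Row offset from origin: ⌊(51.175 − 47.954) / 0.487⌋ = ⌊6.614⌋ = 6 → row 6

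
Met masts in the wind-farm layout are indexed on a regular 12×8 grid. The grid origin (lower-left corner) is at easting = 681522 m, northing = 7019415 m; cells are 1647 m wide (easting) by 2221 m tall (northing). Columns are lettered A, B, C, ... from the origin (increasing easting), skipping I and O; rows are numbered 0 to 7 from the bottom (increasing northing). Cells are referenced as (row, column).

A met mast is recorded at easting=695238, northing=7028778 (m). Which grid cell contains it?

(4, J)

Column index: ⌊(695238 − 681522) / 1647⌋ = ⌊8.328⌋ = 8 → column J
Row offset from origin: ⌊(7028778 − 7019415) / 2221⌋ = ⌊4.216⌋ = 4 → row 4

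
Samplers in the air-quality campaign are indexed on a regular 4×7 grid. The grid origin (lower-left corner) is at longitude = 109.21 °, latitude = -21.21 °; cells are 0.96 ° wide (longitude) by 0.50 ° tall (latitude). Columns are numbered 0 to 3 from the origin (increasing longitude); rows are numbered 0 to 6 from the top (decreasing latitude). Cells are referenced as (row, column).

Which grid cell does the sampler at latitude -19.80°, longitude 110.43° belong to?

(4, 1)

Column index: ⌊(110.43 − 109.21) / 0.96⌋ = ⌊1.271⌋ = 1
Row offset from origin: ⌊(-19.80 − -21.21) / 0.50⌋ = ⌊2.820⌋ = 2 → row 4 (counted from top)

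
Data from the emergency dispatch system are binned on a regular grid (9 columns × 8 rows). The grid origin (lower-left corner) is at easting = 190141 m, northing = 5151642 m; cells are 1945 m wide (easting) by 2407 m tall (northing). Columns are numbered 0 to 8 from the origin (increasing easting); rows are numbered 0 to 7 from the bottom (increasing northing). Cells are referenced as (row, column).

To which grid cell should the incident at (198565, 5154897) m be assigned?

Column index: ⌊(198565 − 190141) / 1945⌋ = ⌊4.331⌋ = 4
Row offset from origin: ⌊(5154897 − 5151642) / 2407⌋ = ⌊1.352⌋ = 1 → row 1

(1, 4)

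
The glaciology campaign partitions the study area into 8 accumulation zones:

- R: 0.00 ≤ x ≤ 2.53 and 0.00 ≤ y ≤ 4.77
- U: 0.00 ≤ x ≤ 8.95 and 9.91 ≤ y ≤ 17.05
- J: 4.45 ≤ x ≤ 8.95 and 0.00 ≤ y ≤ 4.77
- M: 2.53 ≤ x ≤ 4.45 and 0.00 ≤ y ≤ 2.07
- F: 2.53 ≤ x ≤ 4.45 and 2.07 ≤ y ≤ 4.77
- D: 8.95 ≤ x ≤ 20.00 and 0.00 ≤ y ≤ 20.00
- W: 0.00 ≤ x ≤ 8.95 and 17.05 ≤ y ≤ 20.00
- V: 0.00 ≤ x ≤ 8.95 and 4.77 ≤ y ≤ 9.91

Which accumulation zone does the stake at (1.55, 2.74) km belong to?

R

The point has x = 1.55 and y = 2.74.
Only R satisfies 0.00 ≤ x ≤ 2.53 and 0.00 ≤ y ≤ 4.77.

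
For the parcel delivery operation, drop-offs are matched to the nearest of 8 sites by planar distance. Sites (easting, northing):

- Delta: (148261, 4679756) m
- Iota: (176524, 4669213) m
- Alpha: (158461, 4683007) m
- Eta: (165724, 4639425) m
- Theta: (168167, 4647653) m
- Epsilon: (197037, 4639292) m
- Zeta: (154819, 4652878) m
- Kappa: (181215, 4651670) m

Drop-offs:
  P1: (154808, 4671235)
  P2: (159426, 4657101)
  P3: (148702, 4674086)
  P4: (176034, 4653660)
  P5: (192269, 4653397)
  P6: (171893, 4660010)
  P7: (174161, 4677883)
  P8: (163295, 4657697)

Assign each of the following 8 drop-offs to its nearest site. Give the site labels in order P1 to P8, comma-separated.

Delta, Zeta, Delta, Kappa, Kappa, Iota, Iota, Zeta

P1 → Delta (d²=115470650.00)
P2 → Zeta (d²=39058178.00)
P3 → Delta (d²=32343381.00)
P4 → Kappa (d²=30802861.00)
P5 → Kappa (d²=125173445.00)
P6 → Iota (d²=106141370.00)
P7 → Iota (d²=80752669.00)
P8 → Zeta (d²=95065337.00)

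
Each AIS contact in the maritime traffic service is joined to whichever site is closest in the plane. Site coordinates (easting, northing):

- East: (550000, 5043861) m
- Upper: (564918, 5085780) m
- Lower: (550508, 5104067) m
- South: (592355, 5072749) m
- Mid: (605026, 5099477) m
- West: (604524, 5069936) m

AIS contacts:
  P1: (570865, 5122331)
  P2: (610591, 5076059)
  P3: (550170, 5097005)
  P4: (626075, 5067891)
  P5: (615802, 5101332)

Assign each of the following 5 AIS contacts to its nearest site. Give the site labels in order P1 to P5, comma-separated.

P1 → Lower (d²=747981145.00)
P2 → West (d²=74299618.00)
P3 → Lower (d²=49986088.00)
P4 → West (d²=468627626.00)
P5 → Mid (d²=119563201.00)

Lower, West, Lower, West, Mid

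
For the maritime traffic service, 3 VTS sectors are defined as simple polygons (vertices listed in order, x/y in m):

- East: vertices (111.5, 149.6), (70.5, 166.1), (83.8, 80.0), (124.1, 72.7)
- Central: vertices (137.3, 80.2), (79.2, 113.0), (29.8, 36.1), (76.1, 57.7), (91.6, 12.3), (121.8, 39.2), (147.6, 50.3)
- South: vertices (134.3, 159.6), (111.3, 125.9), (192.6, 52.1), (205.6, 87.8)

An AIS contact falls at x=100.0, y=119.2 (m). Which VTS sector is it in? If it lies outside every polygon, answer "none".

East

Cast a ray rightward from (100.0, 119.2). For each polygon, the edges (by vertex number in listed order) whose endpoints lie on opposite sides of y = 119.2, where each meets that height, and whether that is right or left of the point:
East: 2–3 at x≈77.74 (left), 4–1 at x≈116.48 (right) → 1 crossing.
Central: no edge straddles that height → 0 crossings.
South: 2–3 at x≈118.68 (right), 4–1 at x≈174.42 (right) → 2 crossings.
Only East has an odd count, so the point is inside East.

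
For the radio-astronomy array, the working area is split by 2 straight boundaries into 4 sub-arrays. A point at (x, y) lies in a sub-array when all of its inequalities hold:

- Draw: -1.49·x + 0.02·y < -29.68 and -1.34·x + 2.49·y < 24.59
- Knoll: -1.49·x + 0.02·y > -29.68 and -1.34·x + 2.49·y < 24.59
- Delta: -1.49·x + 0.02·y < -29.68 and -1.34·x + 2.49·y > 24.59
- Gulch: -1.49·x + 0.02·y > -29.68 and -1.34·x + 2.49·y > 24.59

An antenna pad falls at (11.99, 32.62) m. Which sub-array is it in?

Gulch

-1.49·11.99 + 0.02·32.62 = -17.213, which is > -29.68
-1.34·11.99 + 2.49·32.62 = 65.157, which is > 24.59
This sign pattern matches Gulch.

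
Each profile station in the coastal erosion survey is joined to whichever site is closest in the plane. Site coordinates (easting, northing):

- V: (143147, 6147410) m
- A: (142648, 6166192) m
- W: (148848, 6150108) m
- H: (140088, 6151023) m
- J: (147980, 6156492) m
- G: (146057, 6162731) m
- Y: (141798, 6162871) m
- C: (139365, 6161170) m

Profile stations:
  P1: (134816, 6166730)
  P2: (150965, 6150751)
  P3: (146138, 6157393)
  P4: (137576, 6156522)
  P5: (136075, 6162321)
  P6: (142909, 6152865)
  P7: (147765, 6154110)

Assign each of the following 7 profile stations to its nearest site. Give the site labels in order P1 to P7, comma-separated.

C, W, J, C, C, H, J

P1 → C (d²=51607001.00)
P2 → W (d²=4895138.00)
P3 → J (d²=4204765.00)
P4 → C (d²=24804425.00)
P5 → C (d²=12148901.00)
P6 → H (d²=11351005.00)
P7 → J (d²=5720149.00)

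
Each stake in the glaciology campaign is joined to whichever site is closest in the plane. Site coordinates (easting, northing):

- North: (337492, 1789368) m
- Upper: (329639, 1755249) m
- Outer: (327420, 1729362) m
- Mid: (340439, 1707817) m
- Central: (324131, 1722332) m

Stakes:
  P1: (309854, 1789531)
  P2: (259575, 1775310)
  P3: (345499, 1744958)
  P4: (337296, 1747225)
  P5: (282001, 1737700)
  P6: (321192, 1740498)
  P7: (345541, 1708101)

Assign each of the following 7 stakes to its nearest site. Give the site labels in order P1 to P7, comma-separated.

North, Upper, Upper, Upper, Central, Outer, Mid

P1 → North (d²=763885613.00)
P2 → Upper (d²=5311407817.00)
P3 → Upper (d²=357444281.00)
P4 → Upper (d²=123014225.00)
P5 → Central (d²=2011112324.00)
P6 → Outer (d²=162798480.00)
P7 → Mid (d²=26111060.00)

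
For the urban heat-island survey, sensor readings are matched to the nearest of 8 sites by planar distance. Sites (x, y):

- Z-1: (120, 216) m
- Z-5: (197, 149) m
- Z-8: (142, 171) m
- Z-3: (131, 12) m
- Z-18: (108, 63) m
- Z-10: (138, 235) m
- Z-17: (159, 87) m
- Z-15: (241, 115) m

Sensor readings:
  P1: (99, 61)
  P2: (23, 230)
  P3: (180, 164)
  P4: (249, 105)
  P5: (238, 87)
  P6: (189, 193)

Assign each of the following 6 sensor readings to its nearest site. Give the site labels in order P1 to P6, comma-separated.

P1 → Z-18 (d²=85.00)
P2 → Z-1 (d²=9605.00)
P3 → Z-5 (d²=514.00)
P4 → Z-15 (d²=164.00)
P5 → Z-15 (d²=793.00)
P6 → Z-5 (d²=2000.00)

Z-18, Z-1, Z-5, Z-15, Z-15, Z-5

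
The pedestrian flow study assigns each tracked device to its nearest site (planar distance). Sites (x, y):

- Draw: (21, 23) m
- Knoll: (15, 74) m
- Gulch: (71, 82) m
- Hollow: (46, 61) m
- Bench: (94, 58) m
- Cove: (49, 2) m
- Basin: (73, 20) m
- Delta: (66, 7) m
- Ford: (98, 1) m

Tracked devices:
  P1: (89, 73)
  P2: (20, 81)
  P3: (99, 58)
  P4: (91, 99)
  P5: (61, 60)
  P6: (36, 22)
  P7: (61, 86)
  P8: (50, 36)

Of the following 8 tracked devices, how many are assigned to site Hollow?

P1 → Bench
P2 → Knoll
P3 → Bench
P4 → Gulch
P5 → Hollow
P6 → Draw
P7 → Gulch
P8 → Hollow
2 of the 8 go to Hollow.

2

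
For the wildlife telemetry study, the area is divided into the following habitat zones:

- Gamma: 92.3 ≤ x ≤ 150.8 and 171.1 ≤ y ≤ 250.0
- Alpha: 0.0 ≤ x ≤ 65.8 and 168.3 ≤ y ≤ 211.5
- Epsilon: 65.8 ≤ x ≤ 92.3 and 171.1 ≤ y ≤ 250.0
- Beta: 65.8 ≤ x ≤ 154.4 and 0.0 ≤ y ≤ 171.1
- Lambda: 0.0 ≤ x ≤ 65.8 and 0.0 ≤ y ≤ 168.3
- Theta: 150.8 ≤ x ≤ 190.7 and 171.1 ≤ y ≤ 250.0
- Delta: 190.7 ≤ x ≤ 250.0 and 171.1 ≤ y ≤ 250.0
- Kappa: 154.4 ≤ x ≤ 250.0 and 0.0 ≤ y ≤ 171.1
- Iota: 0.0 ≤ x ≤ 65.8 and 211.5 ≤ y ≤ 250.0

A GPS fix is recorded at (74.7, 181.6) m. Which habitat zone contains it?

Epsilon

The point has x = 74.7 and y = 181.6.
Only Epsilon satisfies 65.8 ≤ x ≤ 92.3 and 171.1 ≤ y ≤ 250.0.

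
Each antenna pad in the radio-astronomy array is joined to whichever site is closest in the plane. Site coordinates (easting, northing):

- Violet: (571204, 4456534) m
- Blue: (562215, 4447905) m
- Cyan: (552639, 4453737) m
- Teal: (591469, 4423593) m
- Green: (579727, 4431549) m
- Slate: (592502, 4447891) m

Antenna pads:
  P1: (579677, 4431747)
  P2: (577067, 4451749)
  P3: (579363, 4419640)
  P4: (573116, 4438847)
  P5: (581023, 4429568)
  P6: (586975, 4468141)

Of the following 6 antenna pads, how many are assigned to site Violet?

2

P1 → Green
P2 → Violet
P3 → Green
P4 → Green
P5 → Green
P6 → Violet
2 of the 6 go to Violet.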